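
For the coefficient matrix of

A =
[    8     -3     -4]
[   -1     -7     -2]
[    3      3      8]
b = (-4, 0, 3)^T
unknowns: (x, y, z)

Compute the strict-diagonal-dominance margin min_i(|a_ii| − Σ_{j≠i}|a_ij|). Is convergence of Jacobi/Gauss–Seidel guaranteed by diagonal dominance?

1

row 1: |8| − (3+4) = 1
row 2: |-7| − (1+2) = 4
row 3: |8| − (3+3) = 2
minimum over rows = 1 → strictly diagonally dominant (convergence guaranteed)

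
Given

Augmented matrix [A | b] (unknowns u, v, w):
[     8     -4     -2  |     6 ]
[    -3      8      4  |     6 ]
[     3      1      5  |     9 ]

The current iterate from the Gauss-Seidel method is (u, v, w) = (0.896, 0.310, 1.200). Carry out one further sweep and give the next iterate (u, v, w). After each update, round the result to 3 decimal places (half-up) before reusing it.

(1.205, 0.602, 0.957)

One sweep:
  u = (6 - (-4)·0.310 - (-2)·1.200) / (8) = 1.205
  v = (6 - (-3)·1.205 - (4)·1.200) / (8) = 0.602
  w = (9 - (3)·1.205 - (1)·0.602) / (5) = 0.957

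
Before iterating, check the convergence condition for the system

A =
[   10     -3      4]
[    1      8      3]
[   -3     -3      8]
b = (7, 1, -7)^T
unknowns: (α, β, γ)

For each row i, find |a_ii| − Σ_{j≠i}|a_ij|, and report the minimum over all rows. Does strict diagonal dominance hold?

2

row 1: |10| − (3+4) = 3
row 2: |8| − (1+3) = 4
row 3: |8| − (3+3) = 2
minimum over rows = 2 → strictly diagonally dominant (convergence guaranteed)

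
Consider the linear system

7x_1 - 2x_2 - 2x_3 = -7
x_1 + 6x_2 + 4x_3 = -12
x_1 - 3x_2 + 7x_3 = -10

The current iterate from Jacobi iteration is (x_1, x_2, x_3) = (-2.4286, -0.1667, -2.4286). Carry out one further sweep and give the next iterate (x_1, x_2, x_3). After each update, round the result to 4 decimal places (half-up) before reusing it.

One sweep:
  x_1 = (-7 - (-2)·-0.1667 - (-2)·-2.4286) / (7) = -1.7415
  x_2 = (-12 - (1)·-2.4286 - (4)·-2.4286) / (6) = 0.0238
  x_3 = (-10 - (1)·-2.4286 - (-3)·-0.1667) / (7) = -1.1531

(-1.7415, 0.0238, -1.1531)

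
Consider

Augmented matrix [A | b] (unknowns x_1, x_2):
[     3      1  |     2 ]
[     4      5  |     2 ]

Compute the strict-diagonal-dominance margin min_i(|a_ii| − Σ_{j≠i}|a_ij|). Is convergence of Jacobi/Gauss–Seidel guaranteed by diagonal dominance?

1

row 1: |3| − (1) = 2
row 2: |5| − (4) = 1
minimum over rows = 1 → strictly diagonally dominant (convergence guaranteed)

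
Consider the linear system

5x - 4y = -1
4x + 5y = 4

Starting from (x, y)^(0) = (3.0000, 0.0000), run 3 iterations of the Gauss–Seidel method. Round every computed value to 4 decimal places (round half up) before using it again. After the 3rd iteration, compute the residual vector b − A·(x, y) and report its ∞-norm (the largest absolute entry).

Iteration 1:
  x = (-1 - (-4)·0.0000) / (5) = -0.2000
  y = (4 - (4)·-0.2000) / (5) = 0.9600
Iteration 2:
  x = (-1 - (-4)·0.9600) / (5) = 0.5680
  y = (4 - (4)·0.5680) / (5) = 0.3456
Iteration 3:
  x = (-1 - (-4)·0.3456) / (5) = 0.0765
  y = (4 - (4)·0.0765) / (5) = 0.7388
Residual b − A·x = (1.5727, 0.0000); ∞-norm = 1.5727

1.5727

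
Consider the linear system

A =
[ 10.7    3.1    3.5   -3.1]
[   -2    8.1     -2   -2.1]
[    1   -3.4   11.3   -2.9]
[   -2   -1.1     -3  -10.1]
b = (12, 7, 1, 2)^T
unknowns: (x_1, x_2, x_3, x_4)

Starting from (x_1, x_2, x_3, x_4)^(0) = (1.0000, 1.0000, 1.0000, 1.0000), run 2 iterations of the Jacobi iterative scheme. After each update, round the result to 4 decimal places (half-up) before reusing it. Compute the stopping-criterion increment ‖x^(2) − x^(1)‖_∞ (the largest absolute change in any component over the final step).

Iteration 1:
  x_1 = (12 - (3.1)·1.0000 - (3.5)·1.0000 - (-3.1)·1.0000) / (10.7) = 0.7944
  x_2 = (7 - (-2)·1.0000 - (-2)·1.0000 - (-2.1)·1.0000) / (8.1) = 1.6173
  x_3 = (1 - (1)·1.0000 - (-3.4)·1.0000 - (-2.9)·1.0000) / (11.3) = 0.5575
  x_4 = (2 - (-2)·1.0000 - (-1.1)·1.0000 - (-3)·1.0000) / (-10.1) = -0.8020
Iteration 2:
  x_1 = (12 - (3.1)·1.6173 - (3.5)·0.5575 - (-3.1)·-0.8020) / (10.7) = 0.2382
  x_2 = (7 - (-2)·0.7944 - (-2)·0.5575 - (-2.1)·-0.8020) / (8.1) = 0.9901
  x_3 = (1 - (1)·0.7944 - (-3.4)·1.6173 - (-2.9)·-0.8020) / (11.3) = 0.2990
  x_4 = (2 - (-2)·0.7944 - (-1.1)·1.6173 - (-3)·0.5575) / (-10.1) = -0.6971
Change: (-0.5562, -0.6272, -0.2585, 0.1049) → max |·| = 0.6272

0.6272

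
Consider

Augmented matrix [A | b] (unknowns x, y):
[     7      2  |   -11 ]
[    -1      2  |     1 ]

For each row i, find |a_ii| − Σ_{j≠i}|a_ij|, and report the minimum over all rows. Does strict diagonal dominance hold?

row 1: |7| − (2) = 5
row 2: |2| − (1) = 1
minimum over rows = 1 → strictly diagonally dominant (convergence guaranteed)

1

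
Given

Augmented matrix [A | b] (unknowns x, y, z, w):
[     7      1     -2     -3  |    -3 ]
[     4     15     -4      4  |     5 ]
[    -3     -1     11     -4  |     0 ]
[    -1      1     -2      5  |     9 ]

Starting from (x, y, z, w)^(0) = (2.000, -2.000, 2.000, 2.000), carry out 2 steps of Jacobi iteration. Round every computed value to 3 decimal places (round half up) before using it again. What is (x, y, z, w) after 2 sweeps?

(1.369, -0.625, 1.569, 2.534)

Iteration 1:
  x = (-3 - (1)·-2.000 - (-2)·2.000 - (-3)·2.000) / (7) = 1.286
  y = (5 - (4)·2.000 - (-4)·2.000 - (4)·2.000) / (15) = -0.200
  z = (0 - (-3)·2.000 - (-1)·-2.000 - (-4)·2.000) / (11) = 1.091
  w = (9 - (-1)·2.000 - (1)·-2.000 - (-2)·2.000) / (5) = 3.400
Iteration 2:
  x = (-3 - (1)·-0.200 - (-2)·1.091 - (-3)·3.400) / (7) = 1.369
  y = (5 - (4)·1.286 - (-4)·1.091 - (4)·3.400) / (15) = -0.625
  z = (0 - (-3)·1.286 - (-1)·-0.200 - (-4)·3.400) / (11) = 1.569
  w = (9 - (-1)·1.286 - (1)·-0.200 - (-2)·1.091) / (5) = 2.534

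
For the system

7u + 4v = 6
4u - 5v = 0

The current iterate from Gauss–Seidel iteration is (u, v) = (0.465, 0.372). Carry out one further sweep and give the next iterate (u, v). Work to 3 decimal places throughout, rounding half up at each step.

One sweep:
  u = (6 - (4)·0.372) / (7) = 0.645
  v = (0 - (4)·0.645) / (-5) = 0.516

(0.645, 0.516)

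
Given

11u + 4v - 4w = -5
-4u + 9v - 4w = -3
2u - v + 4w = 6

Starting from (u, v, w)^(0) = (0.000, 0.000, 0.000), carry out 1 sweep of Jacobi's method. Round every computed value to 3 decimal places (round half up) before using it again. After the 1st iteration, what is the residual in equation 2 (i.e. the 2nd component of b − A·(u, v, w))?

4.177

Iteration 1:
  u = (-5 - (4)·0.000 - (-4)·0.000) / (11) = -0.455
  v = (-3 - (-4)·0.000 - (-4)·0.000) / (9) = -0.333
  w = (6 - (2)·0.000 - (-1)·0.000) / (4) = 1.500
Residual b − A·x = (7.337, 4.177, 0.577)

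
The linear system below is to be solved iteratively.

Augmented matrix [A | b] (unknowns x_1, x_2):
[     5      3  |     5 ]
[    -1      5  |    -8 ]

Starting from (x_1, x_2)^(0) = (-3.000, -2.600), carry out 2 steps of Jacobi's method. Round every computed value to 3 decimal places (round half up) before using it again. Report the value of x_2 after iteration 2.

Iteration 1:
  x_1 = (5 - (3)·-2.600) / (5) = 2.560
  x_2 = (-8 - (-1)·-3.000) / (5) = -2.200
Iteration 2:
  x_1 = (5 - (3)·-2.200) / (5) = 2.320
  x_2 = (-8 - (-1)·2.560) / (5) = -1.088

-1.088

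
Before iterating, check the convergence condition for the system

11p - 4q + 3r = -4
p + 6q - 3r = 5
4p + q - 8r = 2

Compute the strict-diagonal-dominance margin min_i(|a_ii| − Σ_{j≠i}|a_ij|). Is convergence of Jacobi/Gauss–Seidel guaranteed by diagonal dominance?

2

row 1: |11| − (4+3) = 4
row 2: |6| − (1+3) = 2
row 3: |-8| − (4+1) = 3
minimum over rows = 2 → strictly diagonally dominant (convergence guaranteed)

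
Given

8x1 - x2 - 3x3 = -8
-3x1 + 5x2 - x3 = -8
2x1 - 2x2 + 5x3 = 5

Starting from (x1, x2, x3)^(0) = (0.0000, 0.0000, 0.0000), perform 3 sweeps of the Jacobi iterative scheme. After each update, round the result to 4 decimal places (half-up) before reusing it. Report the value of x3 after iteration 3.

0.5300

Iteration 1:
  x1 = (-8 - (-1)·0.0000 - (-3)·0.0000) / (8) = -1.0000
  x2 = (-8 - (-3)·0.0000 - (-1)·0.0000) / (5) = -1.6000
  x3 = (5 - (2)·0.0000 - (-2)·0.0000) / (5) = 1.0000
Iteration 2:
  x1 = (-8 - (-1)·-1.6000 - (-3)·1.0000) / (8) = -0.8250
  x2 = (-8 - (-3)·-1.0000 - (-1)·1.0000) / (5) = -2.0000
  x3 = (5 - (2)·-1.0000 - (-2)·-1.6000) / (5) = 0.7600
Iteration 3:
  x1 = (-8 - (-1)·-2.0000 - (-3)·0.7600) / (8) = -0.9650
  x2 = (-8 - (-3)·-0.8250 - (-1)·0.7600) / (5) = -1.9430
  x3 = (5 - (2)·-0.8250 - (-2)·-2.0000) / (5) = 0.5300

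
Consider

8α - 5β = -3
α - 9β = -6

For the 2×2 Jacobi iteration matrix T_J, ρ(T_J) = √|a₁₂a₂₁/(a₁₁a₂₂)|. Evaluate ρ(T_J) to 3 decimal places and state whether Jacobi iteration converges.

0.264

a₁₂a₂₁/(a₁₁a₂₂) = (-5)·(1) / ((8)·(-9)) = 0.069444
ρ = √|0.069444| = √0.069444 = 0.264
ρ < 1, so Jacobi converges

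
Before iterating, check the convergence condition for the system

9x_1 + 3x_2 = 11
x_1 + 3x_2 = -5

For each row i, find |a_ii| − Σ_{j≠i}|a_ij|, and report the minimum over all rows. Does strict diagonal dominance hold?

row 1: |9| − (3) = 6
row 2: |3| − (1) = 2
minimum over rows = 2 → strictly diagonally dominant (convergence guaranteed)

2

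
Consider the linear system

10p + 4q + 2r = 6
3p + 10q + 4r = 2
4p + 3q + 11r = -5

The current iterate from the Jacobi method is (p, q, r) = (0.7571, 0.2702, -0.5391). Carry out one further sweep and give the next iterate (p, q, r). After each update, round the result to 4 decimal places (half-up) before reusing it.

(0.5997, 0.1885, -0.8035)

One sweep:
  p = (6 - (4)·0.2702 - (2)·-0.5391) / (10) = 0.5997
  q = (2 - (3)·0.7571 - (4)·-0.5391) / (10) = 0.1885
  r = (-5 - (4)·0.7571 - (3)·0.2702) / (11) = -0.8035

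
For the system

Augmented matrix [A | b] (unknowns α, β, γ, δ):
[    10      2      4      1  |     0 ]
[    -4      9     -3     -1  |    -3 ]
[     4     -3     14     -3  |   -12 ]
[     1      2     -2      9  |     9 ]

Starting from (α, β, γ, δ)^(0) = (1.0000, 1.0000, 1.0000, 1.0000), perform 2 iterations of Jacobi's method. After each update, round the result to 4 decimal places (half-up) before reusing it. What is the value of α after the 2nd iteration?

0.0857

Iteration 1:
  α = (0 - (2)·1.0000 - (4)·1.0000 - (1)·1.0000) / (10) = -0.7000
  β = (-3 - (-4)·1.0000 - (-3)·1.0000 - (-1)·1.0000) / (9) = 0.5556
  γ = (-12 - (4)·1.0000 - (-3)·1.0000 - (-3)·1.0000) / (14) = -0.7143
  δ = (9 - (1)·1.0000 - (2)·1.0000 - (-2)·1.0000) / (9) = 0.8889
Iteration 2:
  α = (0 - (2)·0.5556 - (4)·-0.7143 - (1)·0.8889) / (10) = 0.0857
  β = (-3 - (-4)·-0.7000 - (-3)·-0.7143 - (-1)·0.8889) / (9) = -0.7838
  γ = (-12 - (4)·-0.7000 - (-3)·0.5556 - (-3)·0.8889) / (14) = -0.3476
  δ = (9 - (1)·-0.7000 - (2)·0.5556 - (-2)·-0.7143) / (9) = 0.7956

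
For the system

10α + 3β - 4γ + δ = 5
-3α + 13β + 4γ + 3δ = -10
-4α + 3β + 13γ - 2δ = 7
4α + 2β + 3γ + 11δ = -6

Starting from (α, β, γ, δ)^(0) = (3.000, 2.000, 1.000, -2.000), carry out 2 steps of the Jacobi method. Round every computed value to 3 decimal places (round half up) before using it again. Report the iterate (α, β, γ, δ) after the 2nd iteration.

Iteration 1:
  α = (5 - (3)·2.000 - (-4)·1.000 - (1)·-2.000) / (10) = 0.500
  β = (-10 - (-3)·3.000 - (4)·1.000 - (3)·-2.000) / (13) = 0.077
  γ = (7 - (-4)·3.000 - (3)·2.000 - (-2)·-2.000) / (13) = 0.692
  δ = (-6 - (4)·3.000 - (2)·2.000 - (3)·1.000) / (11) = -2.273
Iteration 2:
  α = (5 - (3)·0.077 - (-4)·0.692 - (1)·-2.273) / (10) = 0.981
  β = (-10 - (-3)·0.500 - (4)·0.692 - (3)·-2.273) / (13) = -0.342
  γ = (7 - (-4)·0.500 - (3)·0.077 - (-2)·-2.273) / (13) = 0.325
  δ = (-6 - (4)·0.500 - (2)·0.077 - (3)·0.692) / (11) = -0.930

(0.981, -0.342, 0.325, -0.930)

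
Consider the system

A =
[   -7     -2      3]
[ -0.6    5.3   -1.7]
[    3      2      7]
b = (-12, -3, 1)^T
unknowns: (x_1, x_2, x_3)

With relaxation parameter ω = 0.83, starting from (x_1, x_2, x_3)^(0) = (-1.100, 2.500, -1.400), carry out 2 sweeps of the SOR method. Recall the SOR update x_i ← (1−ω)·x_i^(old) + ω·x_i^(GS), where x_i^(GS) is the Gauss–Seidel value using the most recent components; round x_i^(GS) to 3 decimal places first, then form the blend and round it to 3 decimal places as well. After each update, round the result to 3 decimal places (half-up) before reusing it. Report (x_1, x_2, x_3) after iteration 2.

Iteration 1:
  x_1: GS value = (-12 - (-2)·2.500 - (3)·-1.400) / (-7) = 0.400;  x_1 ← (1−ω)·-1.100 + ω·0.400 = 0.145
  x_2: GS value = (-3 - (-0.6)·0.145 - (-1.7)·-1.400) / (5.3) = -0.999;  x_2 ← (1−ω)·2.500 + ω·-0.999 = -0.404
  x_3: GS value = (1 - (3)·0.145 - (2)·-0.404) / (7) = 0.196;  x_3 ← (1−ω)·-1.400 + ω·0.196 = -0.075
Iteration 2:
  x_1: GS value = (-12 - (-2)·-0.404 - (3)·-0.075) / (-7) = 1.798;  x_1 ← (1−ω)·0.145 + ω·1.798 = 1.517
  x_2: GS value = (-3 - (-0.6)·1.517 - (-1.7)·-0.075) / (5.3) = -0.418;  x_2 ← (1−ω)·-0.404 + ω·-0.418 = -0.416
  x_3: GS value = (1 - (3)·1.517 - (2)·-0.416) / (7) = -0.388;  x_3 ← (1−ω)·-0.075 + ω·-0.388 = -0.335

(1.517, -0.416, -0.335)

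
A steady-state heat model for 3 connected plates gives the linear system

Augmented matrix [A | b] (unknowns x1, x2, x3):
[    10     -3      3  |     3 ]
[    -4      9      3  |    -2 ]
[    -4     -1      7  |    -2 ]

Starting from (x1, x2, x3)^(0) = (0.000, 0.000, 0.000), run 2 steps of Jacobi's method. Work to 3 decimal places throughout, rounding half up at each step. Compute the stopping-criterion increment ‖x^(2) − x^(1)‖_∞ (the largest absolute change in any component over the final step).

0.228

Iteration 1:
  x1 = (3 - (-3)·0.000 - (3)·0.000) / (10) = 0.300
  x2 = (-2 - (-4)·0.000 - (3)·0.000) / (9) = -0.222
  x3 = (-2 - (-4)·0.000 - (-1)·0.000) / (7) = -0.286
Iteration 2:
  x1 = (3 - (-3)·-0.222 - (3)·-0.286) / (10) = 0.319
  x2 = (-2 - (-4)·0.300 - (3)·-0.286) / (9) = 0.006
  x3 = (-2 - (-4)·0.300 - (-1)·-0.222) / (7) = -0.146
Change: (0.019, 0.228, 0.140) → max |·| = 0.228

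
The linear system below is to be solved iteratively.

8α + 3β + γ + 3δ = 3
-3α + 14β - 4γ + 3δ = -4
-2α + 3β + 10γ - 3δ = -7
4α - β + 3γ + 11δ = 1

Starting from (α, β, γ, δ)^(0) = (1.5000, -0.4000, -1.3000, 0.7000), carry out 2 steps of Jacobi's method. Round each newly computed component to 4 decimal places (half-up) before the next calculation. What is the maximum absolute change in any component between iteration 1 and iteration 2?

Iteration 1:
  α = (3 - (3)·-0.4000 - (1)·-1.3000 - (3)·0.7000) / (8) = 0.4250
  β = (-4 - (-3)·1.5000 - (-4)·-1.3000 - (3)·0.7000) / (14) = -0.4857
  γ = (-7 - (-2)·1.5000 - (3)·-0.4000 - (-3)·0.7000) / (10) = -0.0700
  δ = (1 - (4)·1.5000 - (-1)·-0.4000 - (3)·-1.3000) / (11) = -0.1364
Iteration 2:
  α = (3 - (3)·-0.4857 - (1)·-0.0700 - (3)·-0.1364) / (8) = 0.6170
  β = (-4 - (-3)·0.4250 - (-4)·-0.0700 - (3)·-0.1364) / (14) = -0.1854
  γ = (-7 - (-2)·0.4250 - (3)·-0.4857 - (-3)·-0.1364) / (10) = -0.5102
  δ = (1 - (4)·0.4250 - (-1)·-0.4857 - (3)·-0.0700) / (11) = -0.0887
Change: (0.1920, 0.3003, -0.4402, 0.0477) → max |·| = 0.4402

0.4402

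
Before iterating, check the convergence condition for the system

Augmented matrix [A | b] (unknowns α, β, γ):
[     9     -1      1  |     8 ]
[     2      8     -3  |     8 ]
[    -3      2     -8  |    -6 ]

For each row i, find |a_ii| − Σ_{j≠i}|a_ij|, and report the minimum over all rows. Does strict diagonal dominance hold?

3

row 1: |9| − (1+1) = 7
row 2: |8| − (2+3) = 3
row 3: |-8| − (3+2) = 3
minimum over rows = 3 → strictly diagonally dominant (convergence guaranteed)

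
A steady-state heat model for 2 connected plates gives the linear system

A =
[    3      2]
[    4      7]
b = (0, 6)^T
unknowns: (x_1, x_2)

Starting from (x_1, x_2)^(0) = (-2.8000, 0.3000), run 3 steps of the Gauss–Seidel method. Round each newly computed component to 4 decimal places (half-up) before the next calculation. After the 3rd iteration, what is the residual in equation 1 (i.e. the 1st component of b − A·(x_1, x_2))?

Iteration 1:
  x_1 = (0 - (2)·0.3000) / (3) = -0.2000
  x_2 = (6 - (4)·-0.2000) / (7) = 0.9714
Iteration 2:
  x_1 = (0 - (2)·0.9714) / (3) = -0.6476
  x_2 = (6 - (4)·-0.6476) / (7) = 1.2272
Iteration 3:
  x_1 = (0 - (2)·1.2272) / (3) = -0.8181
  x_2 = (6 - (4)·-0.8181) / (7) = 1.3246
Residual b − A·x = (-0.1949, 0.0002)

-0.1949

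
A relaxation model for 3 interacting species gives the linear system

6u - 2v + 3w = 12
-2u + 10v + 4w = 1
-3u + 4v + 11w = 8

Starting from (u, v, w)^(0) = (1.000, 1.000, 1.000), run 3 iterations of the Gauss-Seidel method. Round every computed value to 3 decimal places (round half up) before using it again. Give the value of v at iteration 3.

-0.081

Iteration 1:
  u = (12 - (-2)·1.000 - (3)·1.000) / (6) = 1.833
  v = (1 - (-2)·1.833 - (4)·1.000) / (10) = 0.067
  w = (8 - (-3)·1.833 - (4)·0.067) / (11) = 1.203
Iteration 2:
  u = (12 - (-2)·0.067 - (3)·1.203) / (6) = 1.421
  v = (1 - (-2)·1.421 - (4)·1.203) / (10) = -0.097
  w = (8 - (-3)·1.421 - (4)·-0.097) / (11) = 1.150
Iteration 3:
  u = (12 - (-2)·-0.097 - (3)·1.150) / (6) = 1.393
  v = (1 - (-2)·1.393 - (4)·1.150) / (10) = -0.081
  w = (8 - (-3)·1.393 - (4)·-0.081) / (11) = 1.137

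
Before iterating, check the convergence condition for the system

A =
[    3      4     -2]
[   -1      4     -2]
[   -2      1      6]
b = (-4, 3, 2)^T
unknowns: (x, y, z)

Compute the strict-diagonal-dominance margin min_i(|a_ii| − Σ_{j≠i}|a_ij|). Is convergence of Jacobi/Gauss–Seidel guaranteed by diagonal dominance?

row 1: |3| − (4+2) = -3
row 2: |4| − (1+2) = 1
row 3: |6| − (2+1) = 3
minimum over rows = -3 → not strictly diagonally dominant

-3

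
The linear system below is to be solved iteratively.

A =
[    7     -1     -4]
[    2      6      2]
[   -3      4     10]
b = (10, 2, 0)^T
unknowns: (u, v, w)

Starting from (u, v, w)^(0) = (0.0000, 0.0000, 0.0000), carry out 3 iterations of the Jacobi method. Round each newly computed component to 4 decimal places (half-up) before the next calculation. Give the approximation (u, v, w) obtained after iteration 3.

Iteration 1:
  u = (10 - (-1)·0.0000 - (-4)·0.0000) / (7) = 1.4286
  v = (2 - (2)·0.0000 - (2)·0.0000) / (6) = 0.3333
  w = (0 - (-3)·0.0000 - (4)·0.0000) / (10) = 0.0000
Iteration 2:
  u = (10 - (-1)·0.3333 - (-4)·0.0000) / (7) = 1.4762
  v = (2 - (2)·1.4286 - (2)·0.0000) / (6) = -0.1429
  w = (0 - (-3)·1.4286 - (4)·0.3333) / (10) = 0.2953
Iteration 3:
  u = (10 - (-1)·-0.1429 - (-4)·0.2953) / (7) = 1.5769
  v = (2 - (2)·1.4762 - (2)·0.2953) / (6) = -0.2572
  w = (0 - (-3)·1.4762 - (4)·-0.1429) / (10) = 0.5000

(1.5769, -0.2572, 0.5000)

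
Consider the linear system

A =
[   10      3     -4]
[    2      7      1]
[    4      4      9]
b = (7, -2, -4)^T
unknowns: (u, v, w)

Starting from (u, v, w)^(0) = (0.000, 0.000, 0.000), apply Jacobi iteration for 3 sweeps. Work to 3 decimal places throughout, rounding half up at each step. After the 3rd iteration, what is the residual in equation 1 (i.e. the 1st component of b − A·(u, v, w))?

Iteration 1:
  u = (7 - (3)·0.000 - (-4)·0.000) / (10) = 0.700
  v = (-2 - (2)·0.000 - (1)·0.000) / (7) = -0.286
  w = (-4 - (4)·0.000 - (4)·0.000) / (9) = -0.444
Iteration 2:
  u = (7 - (3)·-0.286 - (-4)·-0.444) / (10) = 0.608
  v = (-2 - (2)·0.700 - (1)·-0.444) / (7) = -0.422
  w = (-4 - (4)·0.700 - (4)·-0.286) / (9) = -0.628
Iteration 3:
  u = (7 - (3)·-0.422 - (-4)·-0.628) / (10) = 0.575
  v = (-2 - (2)·0.608 - (1)·-0.628) / (7) = -0.370
  w = (-4 - (4)·0.608 - (4)·-0.422) / (9) = -0.527
Residual b − A·x = (0.252, -0.033, -0.077)

0.252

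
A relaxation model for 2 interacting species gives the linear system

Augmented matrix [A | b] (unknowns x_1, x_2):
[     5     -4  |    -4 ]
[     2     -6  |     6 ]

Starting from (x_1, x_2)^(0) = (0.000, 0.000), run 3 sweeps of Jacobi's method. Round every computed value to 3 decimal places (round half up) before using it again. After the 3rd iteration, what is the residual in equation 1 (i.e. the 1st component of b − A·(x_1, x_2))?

Iteration 1:
  x_1 = (-4 - (-4)·0.000) / (5) = -0.800
  x_2 = (6 - (2)·0.000) / (-6) = -1.000
Iteration 2:
  x_1 = (-4 - (-4)·-1.000) / (5) = -1.600
  x_2 = (6 - (2)·-0.800) / (-6) = -1.267
Iteration 3:
  x_1 = (-4 - (-4)·-1.267) / (5) = -1.814
  x_2 = (6 - (2)·-1.600) / (-6) = -1.533
Residual b − A·x = (-1.062, 0.430)

-1.062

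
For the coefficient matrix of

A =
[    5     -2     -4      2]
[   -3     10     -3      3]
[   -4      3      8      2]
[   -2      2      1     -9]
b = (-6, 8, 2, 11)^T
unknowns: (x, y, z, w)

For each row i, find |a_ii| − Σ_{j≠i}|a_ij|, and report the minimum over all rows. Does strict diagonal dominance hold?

row 1: |5| − (2+4+2) = -3
row 2: |10| − (3+3+3) = 1
row 3: |8| − (4+3+2) = -1
row 4: |-9| − (2+2+1) = 4
minimum over rows = -3 → not strictly diagonally dominant

-3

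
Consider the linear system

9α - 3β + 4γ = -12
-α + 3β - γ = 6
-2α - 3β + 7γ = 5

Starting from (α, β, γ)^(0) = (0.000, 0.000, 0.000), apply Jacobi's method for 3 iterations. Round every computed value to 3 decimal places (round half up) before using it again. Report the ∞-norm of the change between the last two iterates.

Iteration 1:
  α = (-12 - (-3)·0.000 - (4)·0.000) / (9) = -1.333
  β = (6 - (-1)·0.000 - (-1)·0.000) / (3) = 2.000
  γ = (5 - (-2)·0.000 - (-3)·0.000) / (7) = 0.714
Iteration 2:
  α = (-12 - (-3)·2.000 - (4)·0.714) / (9) = -0.984
  β = (6 - (-1)·-1.333 - (-1)·0.714) / (3) = 1.794
  γ = (5 - (-2)·-1.333 - (-3)·2.000) / (7) = 1.191
Iteration 3:
  α = (-12 - (-3)·1.794 - (4)·1.191) / (9) = -1.265
  β = (6 - (-1)·-0.984 - (-1)·1.191) / (3) = 2.069
  γ = (5 - (-2)·-0.984 - (-3)·1.794) / (7) = 1.202
Change: (-0.281, 0.275, 0.011) → max |·| = 0.281

0.281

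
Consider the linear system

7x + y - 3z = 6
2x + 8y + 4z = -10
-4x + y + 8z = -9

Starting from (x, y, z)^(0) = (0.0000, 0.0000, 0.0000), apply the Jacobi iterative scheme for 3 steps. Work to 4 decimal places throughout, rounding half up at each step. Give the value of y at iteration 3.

-1.1183

Iteration 1:
  x = (6 - (1)·0.0000 - (-3)·0.0000) / (7) = 0.8571
  y = (-10 - (2)·0.0000 - (4)·0.0000) / (8) = -1.2500
  z = (-9 - (-4)·0.0000 - (1)·0.0000) / (8) = -1.1250
Iteration 2:
  x = (6 - (1)·-1.2500 - (-3)·-1.1250) / (7) = 0.5536
  y = (-10 - (2)·0.8571 - (4)·-1.1250) / (8) = -0.9018
  z = (-9 - (-4)·0.8571 - (1)·-1.2500) / (8) = -0.5402
Iteration 3:
  x = (6 - (1)·-0.9018 - (-3)·-0.5402) / (7) = 0.7545
  y = (-10 - (2)·0.5536 - (4)·-0.5402) / (8) = -1.1183
  z = (-9 - (-4)·0.5536 - (1)·-0.9018) / (8) = -0.7355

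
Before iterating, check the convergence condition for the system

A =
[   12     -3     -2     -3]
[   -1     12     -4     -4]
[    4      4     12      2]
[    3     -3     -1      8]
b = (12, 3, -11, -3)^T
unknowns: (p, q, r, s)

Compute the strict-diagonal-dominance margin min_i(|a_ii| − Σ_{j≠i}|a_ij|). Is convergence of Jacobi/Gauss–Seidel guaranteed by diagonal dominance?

row 1: |12| − (3+2+3) = 4
row 2: |12| − (1+4+4) = 3
row 3: |12| − (4+4+2) = 2
row 4: |8| − (3+3+1) = 1
minimum over rows = 1 → strictly diagonally dominant (convergence guaranteed)

1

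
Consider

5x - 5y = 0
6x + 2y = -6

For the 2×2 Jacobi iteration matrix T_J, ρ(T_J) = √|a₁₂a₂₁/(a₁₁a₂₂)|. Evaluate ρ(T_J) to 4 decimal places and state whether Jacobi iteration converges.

1.7321

a₁₂a₂₁/(a₁₁a₂₂) = (-5)·(6) / ((5)·(2)) = -3.000000
ρ = √|-3.000000| = √3.000000 = 1.7321
ρ > 1, so Jacobi diverges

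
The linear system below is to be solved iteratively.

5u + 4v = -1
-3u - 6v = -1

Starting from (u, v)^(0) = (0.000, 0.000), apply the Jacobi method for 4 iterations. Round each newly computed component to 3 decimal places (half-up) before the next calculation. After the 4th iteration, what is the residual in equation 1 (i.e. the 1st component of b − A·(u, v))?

Iteration 1:
  u = (-1 - (4)·0.000) / (5) = -0.200
  v = (-1 - (-3)·0.000) / (-6) = 0.167
Iteration 2:
  u = (-1 - (4)·0.167) / (5) = -0.334
  v = (-1 - (-3)·-0.200) / (-6) = 0.267
Iteration 3:
  u = (-1 - (4)·0.267) / (5) = -0.414
  v = (-1 - (-3)·-0.334) / (-6) = 0.334
Iteration 4:
  u = (-1 - (4)·0.334) / (5) = -0.467
  v = (-1 - (-3)·-0.414) / (-6) = 0.374
Residual b − A·x = (-0.161, -0.157)

-0.161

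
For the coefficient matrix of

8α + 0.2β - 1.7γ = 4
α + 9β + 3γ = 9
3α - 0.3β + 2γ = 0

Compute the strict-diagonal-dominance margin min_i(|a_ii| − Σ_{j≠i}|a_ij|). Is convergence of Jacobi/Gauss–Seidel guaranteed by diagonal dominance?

-1.3

row 1: |8| − (0.2+1.7) = 6.1
row 2: |9| − (1+3) = 5
row 3: |2| − (3+0.3) = -1.3
minimum over rows = -1.3 → not strictly diagonally dominant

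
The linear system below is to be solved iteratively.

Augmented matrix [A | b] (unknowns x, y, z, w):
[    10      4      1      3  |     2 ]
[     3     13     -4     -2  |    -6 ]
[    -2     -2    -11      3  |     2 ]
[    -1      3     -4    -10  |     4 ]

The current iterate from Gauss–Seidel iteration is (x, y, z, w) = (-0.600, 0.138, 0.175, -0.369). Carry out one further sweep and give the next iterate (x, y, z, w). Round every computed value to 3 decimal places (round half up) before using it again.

(0.238, -0.519, -0.231, -0.487)

One sweep:
  x = (2 - (4)·0.138 - (1)·0.175 - (3)·-0.369) / (10) = 0.238
  y = (-6 - (3)·0.238 - (-4)·0.175 - (-2)·-0.369) / (13) = -0.519
  z = (2 - (-2)·0.238 - (-2)·-0.519 - (3)·-0.369) / (-11) = -0.231
  w = (4 - (-1)·0.238 - (3)·-0.519 - (-4)·-0.231) / (-10) = -0.487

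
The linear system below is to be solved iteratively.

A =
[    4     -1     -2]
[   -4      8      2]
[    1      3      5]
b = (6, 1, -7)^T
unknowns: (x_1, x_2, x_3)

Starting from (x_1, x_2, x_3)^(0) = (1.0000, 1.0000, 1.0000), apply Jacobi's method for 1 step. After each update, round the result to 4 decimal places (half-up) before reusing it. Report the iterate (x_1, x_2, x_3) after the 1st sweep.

(2.2500, 0.3750, -2.2000)

Iteration 1:
  x_1 = (6 - (-1)·1.0000 - (-2)·1.0000) / (4) = 2.2500
  x_2 = (1 - (-4)·1.0000 - (2)·1.0000) / (8) = 0.3750
  x_3 = (-7 - (1)·1.0000 - (3)·1.0000) / (5) = -2.2000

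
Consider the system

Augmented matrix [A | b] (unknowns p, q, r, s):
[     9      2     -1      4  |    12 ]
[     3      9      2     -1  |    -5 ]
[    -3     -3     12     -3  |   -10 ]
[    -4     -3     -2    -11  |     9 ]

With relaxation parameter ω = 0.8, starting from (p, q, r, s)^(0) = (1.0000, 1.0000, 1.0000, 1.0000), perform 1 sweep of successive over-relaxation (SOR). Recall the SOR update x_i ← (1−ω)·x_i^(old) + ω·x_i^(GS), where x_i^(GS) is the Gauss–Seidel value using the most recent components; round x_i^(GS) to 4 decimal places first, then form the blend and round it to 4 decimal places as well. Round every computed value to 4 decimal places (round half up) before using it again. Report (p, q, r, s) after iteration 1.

Iteration 1:
  p: GS value = (12 - (2)·1.0000 - (-1)·1.0000 - (4)·1.0000) / (9) = 0.7778;  p ← (1−ω)·1.0000 + ω·0.7778 = 0.8222
  q: GS value = (-5 - (3)·0.8222 - (2)·1.0000 - (-1)·1.0000) / (9) = -0.9407;  q ← (1−ω)·1.0000 + ω·-0.9407 = -0.5526
  r: GS value = (-10 - (-3)·0.8222 - (-3)·-0.5526 - (-3)·1.0000) / (12) = -0.5159;  r ← (1−ω)·1.0000 + ω·-0.5159 = -0.2127
  s: GS value = (9 - (-4)·0.8222 - (-3)·-0.5526 - (-2)·-0.2127) / (-11) = -0.9278;  s ← (1−ω)·1.0000 + ω·-0.9278 = -0.5422

(0.8222, -0.5526, -0.2127, -0.5422)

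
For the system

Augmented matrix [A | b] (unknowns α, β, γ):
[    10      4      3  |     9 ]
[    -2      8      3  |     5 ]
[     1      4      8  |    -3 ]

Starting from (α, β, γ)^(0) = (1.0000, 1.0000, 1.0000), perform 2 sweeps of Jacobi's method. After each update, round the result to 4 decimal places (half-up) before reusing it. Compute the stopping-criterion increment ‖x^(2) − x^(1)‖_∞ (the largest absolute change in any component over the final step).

Iteration 1:
  α = (9 - (4)·1.0000 - (3)·1.0000) / (10) = 0.2000
  β = (5 - (-2)·1.0000 - (3)·1.0000) / (8) = 0.5000
  γ = (-3 - (1)·1.0000 - (4)·1.0000) / (8) = -1.0000
Iteration 2:
  α = (9 - (4)·0.5000 - (3)·-1.0000) / (10) = 1.0000
  β = (5 - (-2)·0.2000 - (3)·-1.0000) / (8) = 1.0500
  γ = (-3 - (1)·0.2000 - (4)·0.5000) / (8) = -0.6500
Change: (0.8000, 0.5500, 0.3500) → max |·| = 0.8000

0.8000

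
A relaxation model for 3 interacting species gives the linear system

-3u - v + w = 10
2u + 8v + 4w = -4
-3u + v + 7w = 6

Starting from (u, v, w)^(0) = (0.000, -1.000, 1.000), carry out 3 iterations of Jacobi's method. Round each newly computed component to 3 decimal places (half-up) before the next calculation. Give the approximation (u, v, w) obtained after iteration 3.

Iteration 1:
  u = (10 - (-1)·-1.000 - (1)·1.000) / (-3) = -2.667
  v = (-4 - (2)·0.000 - (4)·1.000) / (8) = -1.000
  w = (6 - (-3)·0.000 - (1)·-1.000) / (7) = 1.000
Iteration 2:
  u = (10 - (-1)·-1.000 - (1)·1.000) / (-3) = -2.667
  v = (-4 - (2)·-2.667 - (4)·1.000) / (8) = -0.333
  w = (6 - (-3)·-2.667 - (1)·-1.000) / (7) = -0.143
Iteration 3:
  u = (10 - (-1)·-0.333 - (1)·-0.143) / (-3) = -3.270
  v = (-4 - (2)·-2.667 - (4)·-0.143) / (8) = 0.238
  w = (6 - (-3)·-2.667 - (1)·-0.333) / (7) = -0.238

(-3.270, 0.238, -0.238)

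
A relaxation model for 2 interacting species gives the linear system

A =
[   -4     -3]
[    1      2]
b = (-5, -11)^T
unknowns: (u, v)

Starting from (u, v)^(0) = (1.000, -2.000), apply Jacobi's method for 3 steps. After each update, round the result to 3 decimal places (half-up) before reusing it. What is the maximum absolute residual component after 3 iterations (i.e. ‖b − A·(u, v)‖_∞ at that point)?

4.501

Iteration 1:
  u = (-5 - (-3)·-2.000) / (-4) = 2.750
  v = (-11 - (1)·1.000) / (2) = -6.000
Iteration 2:
  u = (-5 - (-3)·-6.000) / (-4) = 5.750
  v = (-11 - (1)·2.750) / (2) = -6.875
Iteration 3:
  u = (-5 - (-3)·-6.875) / (-4) = 6.406
  v = (-11 - (1)·5.750) / (2) = -8.375
Residual b − A·x = (-4.501, -0.656); ∞-norm = 4.501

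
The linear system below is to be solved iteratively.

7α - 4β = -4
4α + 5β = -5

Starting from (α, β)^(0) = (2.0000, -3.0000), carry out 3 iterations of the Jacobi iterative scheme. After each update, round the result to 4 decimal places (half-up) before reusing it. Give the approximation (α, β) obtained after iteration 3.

(-0.0979, 0.6457)

Iteration 1:
  α = (-4 - (-4)·-3.0000) / (7) = -2.2857
  β = (-5 - (4)·2.0000) / (5) = -2.6000
Iteration 2:
  α = (-4 - (-4)·-2.6000) / (7) = -2.0571
  β = (-5 - (4)·-2.2857) / (5) = 0.8286
Iteration 3:
  α = (-4 - (-4)·0.8286) / (7) = -0.0979
  β = (-5 - (4)·-2.0571) / (5) = 0.6457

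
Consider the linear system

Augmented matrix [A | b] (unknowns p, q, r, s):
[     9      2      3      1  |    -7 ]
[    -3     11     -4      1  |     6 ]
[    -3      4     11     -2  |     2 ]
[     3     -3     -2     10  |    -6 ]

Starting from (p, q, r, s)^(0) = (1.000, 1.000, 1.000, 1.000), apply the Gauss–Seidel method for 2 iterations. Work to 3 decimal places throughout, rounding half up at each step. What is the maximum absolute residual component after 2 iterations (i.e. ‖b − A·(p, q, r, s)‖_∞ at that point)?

Iteration 1:
  p = (-7 - (2)·1.000 - (3)·1.000 - (1)·1.000) / (9) = -1.444
  q = (6 - (-3)·-1.444 - (-4)·1.000 - (1)·1.000) / (11) = 0.424
  r = (2 - (-3)·-1.444 - (4)·0.424 - (-2)·1.000) / (11) = -0.184
  s = (-6 - (3)·-1.444 - (-3)·0.424 - (-2)·-0.184) / (10) = -0.076
Iteration 2:
  p = (-7 - (2)·0.424 - (3)·-0.184 - (1)·-0.076) / (9) = -0.802
  q = (6 - (-3)·-0.802 - (-4)·-0.184 - (1)·-0.076) / (11) = 0.267
  r = (2 - (-3)·-0.802 - (4)·0.267 - (-2)·-0.076) / (11) = -0.148
  s = (-6 - (3)·-0.802 - (-3)·0.267 - (-2)·-0.148) / (10) = -0.309
Residual b − A·x = (0.437, 0.374, -0.464, 0.001); ∞-norm = 0.464

0.464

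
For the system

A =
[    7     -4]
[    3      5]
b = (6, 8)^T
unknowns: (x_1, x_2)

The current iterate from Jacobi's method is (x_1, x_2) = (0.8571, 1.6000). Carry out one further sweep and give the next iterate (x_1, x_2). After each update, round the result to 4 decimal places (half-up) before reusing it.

(1.7714, 1.0857)

One sweep:
  x_1 = (6 - (-4)·1.6000) / (7) = 1.7714
  x_2 = (8 - (3)·0.8571) / (5) = 1.0857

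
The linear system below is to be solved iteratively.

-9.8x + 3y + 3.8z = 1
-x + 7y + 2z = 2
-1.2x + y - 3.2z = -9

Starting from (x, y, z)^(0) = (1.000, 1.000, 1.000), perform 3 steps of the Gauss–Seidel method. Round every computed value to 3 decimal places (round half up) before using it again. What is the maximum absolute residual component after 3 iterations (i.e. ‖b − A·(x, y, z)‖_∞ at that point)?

Iteration 1:
  x = (1 - (3)·1.000 - (3.8)·1.000) / (-9.8) = 0.592
  y = (2 - (-1)·0.592 - (2)·1.000) / (7) = 0.085
  z = (-9 - (-1.2)·0.592 - (1)·0.085) / (-3.2) = 2.617
Iteration 2:
  x = (1 - (3)·0.085 - (3.8)·2.617) / (-9.8) = 0.939
  y = (2 - (-1)·0.939 - (2)·2.617) / (7) = -0.328
  z = (-9 - (-1.2)·0.939 - (1)·-0.328) / (-3.2) = 2.358
Iteration 3:
  x = (1 - (3)·-0.328 - (3.8)·2.358) / (-9.8) = 0.712
  y = (2 - (-1)·0.712 - (2)·2.358) / (7) = -0.286
  z = (-9 - (-1.2)·0.712 - (1)·-0.286) / (-3.2) = 2.456
Residual b − A·x = (-0.497, -0.198, 0.000); ∞-norm = 0.497

0.497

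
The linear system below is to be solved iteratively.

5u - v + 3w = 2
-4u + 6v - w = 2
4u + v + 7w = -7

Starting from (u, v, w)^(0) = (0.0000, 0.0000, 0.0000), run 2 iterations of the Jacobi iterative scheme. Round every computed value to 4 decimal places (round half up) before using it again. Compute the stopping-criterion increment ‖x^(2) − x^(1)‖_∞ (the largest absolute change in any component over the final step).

Iteration 1:
  u = (2 - (-1)·0.0000 - (3)·0.0000) / (5) = 0.4000
  v = (2 - (-4)·0.0000 - (-1)·0.0000) / (6) = 0.3333
  w = (-7 - (4)·0.0000 - (1)·0.0000) / (7) = -1.0000
Iteration 2:
  u = (2 - (-1)·0.3333 - (3)·-1.0000) / (5) = 1.0667
  v = (2 - (-4)·0.4000 - (-1)·-1.0000) / (6) = 0.4333
  w = (-7 - (4)·0.4000 - (1)·0.3333) / (7) = -1.2762
Change: (0.6667, 0.1000, -0.2762) → max |·| = 0.6667

0.6667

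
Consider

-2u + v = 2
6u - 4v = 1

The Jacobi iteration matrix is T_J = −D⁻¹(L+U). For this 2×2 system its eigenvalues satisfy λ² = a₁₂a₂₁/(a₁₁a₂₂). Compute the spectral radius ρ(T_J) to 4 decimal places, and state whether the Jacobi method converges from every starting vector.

a₁₂a₂₁/(a₁₁a₂₂) = (1)·(6) / ((-2)·(-4)) = 0.750000
ρ = √|0.750000| = √0.750000 = 0.8660
ρ < 1, so Jacobi converges

0.8660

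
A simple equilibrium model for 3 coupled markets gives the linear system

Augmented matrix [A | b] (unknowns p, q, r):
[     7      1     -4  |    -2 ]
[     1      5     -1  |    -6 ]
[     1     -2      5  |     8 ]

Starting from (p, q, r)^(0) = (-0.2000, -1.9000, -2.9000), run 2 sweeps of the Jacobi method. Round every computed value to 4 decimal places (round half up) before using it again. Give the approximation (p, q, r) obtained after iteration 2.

(0.4657, -0.6897, 1.2383)

Iteration 1:
  p = (-2 - (1)·-1.9000 - (-4)·-2.9000) / (7) = -1.6714
  q = (-6 - (1)·-0.2000 - (-1)·-2.9000) / (5) = -1.7400
  r = (8 - (1)·-0.2000 - (-2)·-1.9000) / (5) = 0.8800
Iteration 2:
  p = (-2 - (1)·-1.7400 - (-4)·0.8800) / (7) = 0.4657
  q = (-6 - (1)·-1.6714 - (-1)·0.8800) / (5) = -0.6897
  r = (8 - (1)·-1.6714 - (-2)·-1.7400) / (5) = 1.2383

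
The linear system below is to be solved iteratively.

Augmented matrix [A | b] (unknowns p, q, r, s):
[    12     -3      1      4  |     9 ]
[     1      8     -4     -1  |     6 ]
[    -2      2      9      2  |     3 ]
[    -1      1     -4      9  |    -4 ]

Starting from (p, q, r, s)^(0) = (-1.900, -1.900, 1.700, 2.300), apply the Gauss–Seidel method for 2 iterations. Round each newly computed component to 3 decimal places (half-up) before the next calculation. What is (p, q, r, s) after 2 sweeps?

Iteration 1:
  p = (9 - (-3)·-1.900 - (1)·1.700 - (4)·2.300) / (12) = -0.633
  q = (6 - (1)·-0.633 - (-4)·1.700 - (-1)·2.300) / (8) = 1.967
  r = (3 - (-2)·-0.633 - (2)·1.967 - (2)·2.300) / (9) = -0.756
  s = (-4 - (-1)·-0.633 - (1)·1.967 - (-4)·-0.756) / (9) = -1.069
Iteration 2:
  p = (9 - (-3)·1.967 - (1)·-0.756 - (4)·-1.069) / (12) = 1.661
  q = (6 - (1)·1.661 - (-4)·-0.756 - (-1)·-1.069) / (8) = 0.031
  r = (3 - (-2)·1.661 - (2)·0.031 - (2)·-1.069) / (9) = 0.933
  s = (-4 - (-1)·1.661 - (1)·0.031 - (-4)·0.933) / (9) = 0.151

(1.661, 0.031, 0.933, 0.151)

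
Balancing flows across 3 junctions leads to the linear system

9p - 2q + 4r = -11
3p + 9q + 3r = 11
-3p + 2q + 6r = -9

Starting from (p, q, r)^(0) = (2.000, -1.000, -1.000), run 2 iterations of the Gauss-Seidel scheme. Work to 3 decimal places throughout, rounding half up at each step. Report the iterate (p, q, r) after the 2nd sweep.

(0.366, 1.977, -1.976)

Iteration 1:
  p = (-11 - (-2)·-1.000 - (4)·-1.000) / (9) = -1.000
  q = (11 - (3)·-1.000 - (3)·-1.000) / (9) = 1.889
  r = (-9 - (-3)·-1.000 - (2)·1.889) / (6) = -2.630
Iteration 2:
  p = (-11 - (-2)·1.889 - (4)·-2.630) / (9) = 0.366
  q = (11 - (3)·0.366 - (3)·-2.630) / (9) = 1.977
  r = (-9 - (-3)·0.366 - (2)·1.977) / (6) = -1.976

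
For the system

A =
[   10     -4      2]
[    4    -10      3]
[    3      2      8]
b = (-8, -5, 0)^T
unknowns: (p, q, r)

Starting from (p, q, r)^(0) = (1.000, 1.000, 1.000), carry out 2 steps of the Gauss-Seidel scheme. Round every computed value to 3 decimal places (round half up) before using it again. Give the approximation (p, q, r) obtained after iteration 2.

Iteration 1:
  p = (-8 - (-4)·1.000 - (2)·1.000) / (10) = -0.600
  q = (-5 - (4)·-0.600 - (3)·1.000) / (-10) = 0.560
  r = (0 - (3)·-0.600 - (2)·0.560) / (8) = 0.085
Iteration 2:
  p = (-8 - (-4)·0.560 - (2)·0.085) / (10) = -0.593
  q = (-5 - (4)·-0.593 - (3)·0.085) / (-10) = 0.288
  r = (0 - (3)·-0.593 - (2)·0.288) / (8) = 0.150

(-0.593, 0.288, 0.150)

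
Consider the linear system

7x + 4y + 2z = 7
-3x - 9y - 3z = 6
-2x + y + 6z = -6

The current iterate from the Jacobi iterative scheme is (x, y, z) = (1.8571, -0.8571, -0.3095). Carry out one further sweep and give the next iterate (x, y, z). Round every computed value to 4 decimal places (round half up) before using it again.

One sweep:
  x = (7 - (4)·-0.8571 - (2)·-0.3095) / (7) = 1.5782
  y = (6 - (-3)·1.8571 - (-3)·-0.3095) / (-9) = -1.1825
  z = (-6 - (-2)·1.8571 - (1)·-0.8571) / (6) = -0.2381

(1.5782, -1.1825, -0.2381)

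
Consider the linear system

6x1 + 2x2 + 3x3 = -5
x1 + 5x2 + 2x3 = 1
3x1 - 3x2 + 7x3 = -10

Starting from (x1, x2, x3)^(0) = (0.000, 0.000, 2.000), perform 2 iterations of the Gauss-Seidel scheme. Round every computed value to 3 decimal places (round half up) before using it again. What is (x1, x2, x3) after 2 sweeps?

Iteration 1:
  x1 = (-5 - (2)·0.000 - (3)·2.000) / (6) = -1.833
  x2 = (1 - (1)·-1.833 - (2)·2.000) / (5) = -0.233
  x3 = (-10 - (3)·-1.833 - (-3)·-0.233) / (7) = -0.743
Iteration 2:
  x1 = (-5 - (2)·-0.233 - (3)·-0.743) / (6) = -0.384
  x2 = (1 - (1)·-0.384 - (2)·-0.743) / (5) = 0.574
  x3 = (-10 - (3)·-0.384 - (-3)·0.574) / (7) = -1.018

(-0.384, 0.574, -1.018)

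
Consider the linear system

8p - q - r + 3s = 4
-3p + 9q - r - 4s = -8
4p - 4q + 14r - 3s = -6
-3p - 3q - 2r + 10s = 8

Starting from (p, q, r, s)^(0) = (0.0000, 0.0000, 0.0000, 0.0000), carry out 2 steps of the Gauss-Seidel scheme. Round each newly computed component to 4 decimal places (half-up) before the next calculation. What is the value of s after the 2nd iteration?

0.5171

Iteration 1:
  p = (4 - (-1)·0.0000 - (-1)·0.0000 - (3)·0.0000) / (8) = 0.5000
  q = (-8 - (-3)·0.5000 - (-1)·0.0000 - (-4)·0.0000) / (9) = -0.7222
  r = (-6 - (4)·0.5000 - (-4)·-0.7222 - (-3)·0.0000) / (14) = -0.7778
  s = (8 - (-3)·0.5000 - (-3)·-0.7222 - (-2)·-0.7778) / (10) = 0.5778
Iteration 2:
  p = (4 - (-1)·-0.7222 - (-1)·-0.7778 - (3)·0.5778) / (8) = 0.0958
  q = (-8 - (-3)·0.0958 - (-1)·-0.7778 - (-4)·0.5778) / (9) = -0.6866
  r = (-6 - (4)·0.0958 - (-4)·-0.6866 - (-3)·0.5778) / (14) = -0.5283
  s = (8 - (-3)·0.0958 - (-3)·-0.6866 - (-2)·-0.5283) / (10) = 0.5171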